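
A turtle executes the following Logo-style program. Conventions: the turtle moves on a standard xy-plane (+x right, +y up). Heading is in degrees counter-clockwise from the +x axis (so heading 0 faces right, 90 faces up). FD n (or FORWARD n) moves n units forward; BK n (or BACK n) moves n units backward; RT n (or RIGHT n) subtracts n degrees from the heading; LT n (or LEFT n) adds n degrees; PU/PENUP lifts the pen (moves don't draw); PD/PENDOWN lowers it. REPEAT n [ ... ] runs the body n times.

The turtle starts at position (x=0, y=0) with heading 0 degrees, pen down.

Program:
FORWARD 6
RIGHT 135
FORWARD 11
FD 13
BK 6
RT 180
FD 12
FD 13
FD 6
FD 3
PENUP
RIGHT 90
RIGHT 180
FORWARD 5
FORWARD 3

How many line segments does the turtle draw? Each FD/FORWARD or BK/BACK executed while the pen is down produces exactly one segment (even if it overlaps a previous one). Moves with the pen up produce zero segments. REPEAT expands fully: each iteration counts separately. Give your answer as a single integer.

Answer: 8

Derivation:
Executing turtle program step by step:
Start: pos=(0,0), heading=0, pen down
FD 6: (0,0) -> (6,0) [heading=0, draw]
RT 135: heading 0 -> 225
FD 11: (6,0) -> (-1.778,-7.778) [heading=225, draw]
FD 13: (-1.778,-7.778) -> (-10.971,-16.971) [heading=225, draw]
BK 6: (-10.971,-16.971) -> (-6.728,-12.728) [heading=225, draw]
RT 180: heading 225 -> 45
FD 12: (-6.728,-12.728) -> (1.757,-4.243) [heading=45, draw]
FD 13: (1.757,-4.243) -> (10.95,4.95) [heading=45, draw]
FD 6: (10.95,4.95) -> (15.192,9.192) [heading=45, draw]
FD 3: (15.192,9.192) -> (17.314,11.314) [heading=45, draw]
PU: pen up
RT 90: heading 45 -> 315
RT 180: heading 315 -> 135
FD 5: (17.314,11.314) -> (13.778,14.849) [heading=135, move]
FD 3: (13.778,14.849) -> (11.657,16.971) [heading=135, move]
Final: pos=(11.657,16.971), heading=135, 8 segment(s) drawn
Segments drawn: 8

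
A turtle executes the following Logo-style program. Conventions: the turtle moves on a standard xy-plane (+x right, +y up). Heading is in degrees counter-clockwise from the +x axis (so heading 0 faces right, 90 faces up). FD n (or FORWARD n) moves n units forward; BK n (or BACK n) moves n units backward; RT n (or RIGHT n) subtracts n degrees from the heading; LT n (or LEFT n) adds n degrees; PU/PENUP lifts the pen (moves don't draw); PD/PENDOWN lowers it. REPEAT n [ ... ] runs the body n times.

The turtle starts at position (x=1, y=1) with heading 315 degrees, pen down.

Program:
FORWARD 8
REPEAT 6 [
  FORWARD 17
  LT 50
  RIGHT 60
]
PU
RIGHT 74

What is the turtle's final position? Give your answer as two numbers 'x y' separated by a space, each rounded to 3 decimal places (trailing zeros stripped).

Executing turtle program step by step:
Start: pos=(1,1), heading=315, pen down
FD 8: (1,1) -> (6.657,-4.657) [heading=315, draw]
REPEAT 6 [
  -- iteration 1/6 --
  FD 17: (6.657,-4.657) -> (18.678,-16.678) [heading=315, draw]
  LT 50: heading 315 -> 5
  RT 60: heading 5 -> 305
  -- iteration 2/6 --
  FD 17: (18.678,-16.678) -> (28.428,-30.603) [heading=305, draw]
  LT 50: heading 305 -> 355
  RT 60: heading 355 -> 295
  -- iteration 3/6 --
  FD 17: (28.428,-30.603) -> (35.613,-46.01) [heading=295, draw]
  LT 50: heading 295 -> 345
  RT 60: heading 345 -> 285
  -- iteration 4/6 --
  FD 17: (35.613,-46.01) -> (40.013,-62.431) [heading=285, draw]
  LT 50: heading 285 -> 335
  RT 60: heading 335 -> 275
  -- iteration 5/6 --
  FD 17: (40.013,-62.431) -> (41.495,-79.367) [heading=275, draw]
  LT 50: heading 275 -> 325
  RT 60: heading 325 -> 265
  -- iteration 6/6 --
  FD 17: (41.495,-79.367) -> (40.013,-96.302) [heading=265, draw]
  LT 50: heading 265 -> 315
  RT 60: heading 315 -> 255
]
PU: pen up
RT 74: heading 255 -> 181
Final: pos=(40.013,-96.302), heading=181, 7 segment(s) drawn

Answer: 40.013 -96.302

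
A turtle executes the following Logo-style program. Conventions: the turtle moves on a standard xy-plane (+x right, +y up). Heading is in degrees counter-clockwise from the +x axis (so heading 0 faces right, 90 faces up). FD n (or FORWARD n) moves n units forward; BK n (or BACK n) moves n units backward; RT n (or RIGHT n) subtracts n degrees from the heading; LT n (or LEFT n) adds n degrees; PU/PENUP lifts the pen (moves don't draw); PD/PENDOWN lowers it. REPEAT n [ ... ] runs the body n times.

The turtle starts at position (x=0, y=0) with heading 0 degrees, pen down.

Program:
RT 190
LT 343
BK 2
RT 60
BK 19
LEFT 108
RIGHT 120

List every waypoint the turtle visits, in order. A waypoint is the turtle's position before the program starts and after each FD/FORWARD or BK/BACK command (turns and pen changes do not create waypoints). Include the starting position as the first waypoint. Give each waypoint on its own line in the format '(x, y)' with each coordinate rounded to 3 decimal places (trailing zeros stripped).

Answer: (0, 0)
(1.782, -0.908)
(2.776, -19.882)

Derivation:
Executing turtle program step by step:
Start: pos=(0,0), heading=0, pen down
RT 190: heading 0 -> 170
LT 343: heading 170 -> 153
BK 2: (0,0) -> (1.782,-0.908) [heading=153, draw]
RT 60: heading 153 -> 93
BK 19: (1.782,-0.908) -> (2.776,-19.882) [heading=93, draw]
LT 108: heading 93 -> 201
RT 120: heading 201 -> 81
Final: pos=(2.776,-19.882), heading=81, 2 segment(s) drawn
Waypoints (3 total):
(0, 0)
(1.782, -0.908)
(2.776, -19.882)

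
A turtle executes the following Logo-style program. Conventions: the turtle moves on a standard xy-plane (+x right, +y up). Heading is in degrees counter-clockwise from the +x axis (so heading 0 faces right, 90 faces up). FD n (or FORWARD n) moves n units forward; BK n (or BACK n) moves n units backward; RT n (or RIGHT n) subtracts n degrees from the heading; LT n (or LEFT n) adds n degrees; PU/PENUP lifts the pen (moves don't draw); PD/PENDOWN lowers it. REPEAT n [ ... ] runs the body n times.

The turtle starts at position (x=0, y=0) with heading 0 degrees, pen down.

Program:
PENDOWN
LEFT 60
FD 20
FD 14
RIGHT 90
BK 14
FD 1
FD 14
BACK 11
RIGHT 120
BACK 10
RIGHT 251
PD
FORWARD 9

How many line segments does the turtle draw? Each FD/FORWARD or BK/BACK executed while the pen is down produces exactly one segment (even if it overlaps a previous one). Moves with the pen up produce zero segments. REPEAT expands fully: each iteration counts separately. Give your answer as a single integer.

Executing turtle program step by step:
Start: pos=(0,0), heading=0, pen down
PD: pen down
LT 60: heading 0 -> 60
FD 20: (0,0) -> (10,17.321) [heading=60, draw]
FD 14: (10,17.321) -> (17,29.445) [heading=60, draw]
RT 90: heading 60 -> 330
BK 14: (17,29.445) -> (4.876,36.445) [heading=330, draw]
FD 1: (4.876,36.445) -> (5.742,35.945) [heading=330, draw]
FD 14: (5.742,35.945) -> (17.866,28.945) [heading=330, draw]
BK 11: (17.866,28.945) -> (8.34,34.445) [heading=330, draw]
RT 120: heading 330 -> 210
BK 10: (8.34,34.445) -> (17,39.445) [heading=210, draw]
RT 251: heading 210 -> 319
PD: pen down
FD 9: (17,39.445) -> (23.792,33.54) [heading=319, draw]
Final: pos=(23.792,33.54), heading=319, 8 segment(s) drawn
Segments drawn: 8

Answer: 8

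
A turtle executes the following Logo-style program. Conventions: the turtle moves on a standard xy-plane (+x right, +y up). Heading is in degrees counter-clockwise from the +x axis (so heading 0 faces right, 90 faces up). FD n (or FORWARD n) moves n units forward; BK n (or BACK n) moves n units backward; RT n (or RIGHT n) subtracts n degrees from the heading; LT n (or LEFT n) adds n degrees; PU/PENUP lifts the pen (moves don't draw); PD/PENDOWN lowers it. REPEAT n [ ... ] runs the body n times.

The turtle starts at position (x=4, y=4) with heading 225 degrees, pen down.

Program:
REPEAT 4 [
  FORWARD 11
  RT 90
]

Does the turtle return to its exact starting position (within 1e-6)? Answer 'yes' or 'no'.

Answer: yes

Derivation:
Executing turtle program step by step:
Start: pos=(4,4), heading=225, pen down
REPEAT 4 [
  -- iteration 1/4 --
  FD 11: (4,4) -> (-3.778,-3.778) [heading=225, draw]
  RT 90: heading 225 -> 135
  -- iteration 2/4 --
  FD 11: (-3.778,-3.778) -> (-11.556,4) [heading=135, draw]
  RT 90: heading 135 -> 45
  -- iteration 3/4 --
  FD 11: (-11.556,4) -> (-3.778,11.778) [heading=45, draw]
  RT 90: heading 45 -> 315
  -- iteration 4/4 --
  FD 11: (-3.778,11.778) -> (4,4) [heading=315, draw]
  RT 90: heading 315 -> 225
]
Final: pos=(4,4), heading=225, 4 segment(s) drawn

Start position: (4, 4)
Final position: (4, 4)
Distance = 0; < 1e-6 -> CLOSED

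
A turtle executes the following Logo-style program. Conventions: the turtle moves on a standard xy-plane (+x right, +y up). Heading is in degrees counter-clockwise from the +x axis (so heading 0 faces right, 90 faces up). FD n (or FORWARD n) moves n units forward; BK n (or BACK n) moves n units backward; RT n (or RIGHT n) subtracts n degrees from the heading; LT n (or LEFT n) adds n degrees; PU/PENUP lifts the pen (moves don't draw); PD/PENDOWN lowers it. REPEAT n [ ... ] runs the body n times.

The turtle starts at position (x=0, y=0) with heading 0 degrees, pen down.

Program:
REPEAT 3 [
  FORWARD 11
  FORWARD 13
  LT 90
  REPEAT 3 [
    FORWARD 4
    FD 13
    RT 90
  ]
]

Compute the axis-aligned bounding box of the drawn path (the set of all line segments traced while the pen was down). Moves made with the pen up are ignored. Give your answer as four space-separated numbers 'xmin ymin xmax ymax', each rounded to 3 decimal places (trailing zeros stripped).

Answer: 0 -17 41 17

Derivation:
Executing turtle program step by step:
Start: pos=(0,0), heading=0, pen down
REPEAT 3 [
  -- iteration 1/3 --
  FD 11: (0,0) -> (11,0) [heading=0, draw]
  FD 13: (11,0) -> (24,0) [heading=0, draw]
  LT 90: heading 0 -> 90
  REPEAT 3 [
    -- iteration 1/3 --
    FD 4: (24,0) -> (24,4) [heading=90, draw]
    FD 13: (24,4) -> (24,17) [heading=90, draw]
    RT 90: heading 90 -> 0
    -- iteration 2/3 --
    FD 4: (24,17) -> (28,17) [heading=0, draw]
    FD 13: (28,17) -> (41,17) [heading=0, draw]
    RT 90: heading 0 -> 270
    -- iteration 3/3 --
    FD 4: (41,17) -> (41,13) [heading=270, draw]
    FD 13: (41,13) -> (41,0) [heading=270, draw]
    RT 90: heading 270 -> 180
  ]
  -- iteration 2/3 --
  FD 11: (41,0) -> (30,0) [heading=180, draw]
  FD 13: (30,0) -> (17,0) [heading=180, draw]
  LT 90: heading 180 -> 270
  REPEAT 3 [
    -- iteration 1/3 --
    FD 4: (17,0) -> (17,-4) [heading=270, draw]
    FD 13: (17,-4) -> (17,-17) [heading=270, draw]
    RT 90: heading 270 -> 180
    -- iteration 2/3 --
    FD 4: (17,-17) -> (13,-17) [heading=180, draw]
    FD 13: (13,-17) -> (0,-17) [heading=180, draw]
    RT 90: heading 180 -> 90
    -- iteration 3/3 --
    FD 4: (0,-17) -> (0,-13) [heading=90, draw]
    FD 13: (0,-13) -> (0,0) [heading=90, draw]
    RT 90: heading 90 -> 0
  ]
  -- iteration 3/3 --
  FD 11: (0,0) -> (11,0) [heading=0, draw]
  FD 13: (11,0) -> (24,0) [heading=0, draw]
  LT 90: heading 0 -> 90
  REPEAT 3 [
    -- iteration 1/3 --
    FD 4: (24,0) -> (24,4) [heading=90, draw]
    FD 13: (24,4) -> (24,17) [heading=90, draw]
    RT 90: heading 90 -> 0
    -- iteration 2/3 --
    FD 4: (24,17) -> (28,17) [heading=0, draw]
    FD 13: (28,17) -> (41,17) [heading=0, draw]
    RT 90: heading 0 -> 270
    -- iteration 3/3 --
    FD 4: (41,17) -> (41,13) [heading=270, draw]
    FD 13: (41,13) -> (41,0) [heading=270, draw]
    RT 90: heading 270 -> 180
  ]
]
Final: pos=(41,0), heading=180, 24 segment(s) drawn

Segment endpoints: x in {0, 0, 0, 11, 11, 13, 17, 24, 24, 24, 28, 28, 30, 41, 41}, y in {-17, -13, -4, 0, 0, 0, 0, 0, 0, 0, 4, 4, 13, 13, 17, 17, 17}
xmin=0, ymin=-17, xmax=41, ymax=17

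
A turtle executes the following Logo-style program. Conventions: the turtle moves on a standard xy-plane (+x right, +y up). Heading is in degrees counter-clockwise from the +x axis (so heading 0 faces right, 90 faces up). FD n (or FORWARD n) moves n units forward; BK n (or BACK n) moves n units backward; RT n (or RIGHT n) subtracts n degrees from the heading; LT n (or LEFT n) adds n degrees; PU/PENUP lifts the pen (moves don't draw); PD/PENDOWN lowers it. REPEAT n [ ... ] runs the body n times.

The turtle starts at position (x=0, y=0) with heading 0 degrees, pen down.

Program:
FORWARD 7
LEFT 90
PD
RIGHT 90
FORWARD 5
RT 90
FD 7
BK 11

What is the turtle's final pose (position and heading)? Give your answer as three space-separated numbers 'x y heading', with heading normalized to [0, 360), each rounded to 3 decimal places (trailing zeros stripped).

Answer: 12 4 270

Derivation:
Executing turtle program step by step:
Start: pos=(0,0), heading=0, pen down
FD 7: (0,0) -> (7,0) [heading=0, draw]
LT 90: heading 0 -> 90
PD: pen down
RT 90: heading 90 -> 0
FD 5: (7,0) -> (12,0) [heading=0, draw]
RT 90: heading 0 -> 270
FD 7: (12,0) -> (12,-7) [heading=270, draw]
BK 11: (12,-7) -> (12,4) [heading=270, draw]
Final: pos=(12,4), heading=270, 4 segment(s) drawn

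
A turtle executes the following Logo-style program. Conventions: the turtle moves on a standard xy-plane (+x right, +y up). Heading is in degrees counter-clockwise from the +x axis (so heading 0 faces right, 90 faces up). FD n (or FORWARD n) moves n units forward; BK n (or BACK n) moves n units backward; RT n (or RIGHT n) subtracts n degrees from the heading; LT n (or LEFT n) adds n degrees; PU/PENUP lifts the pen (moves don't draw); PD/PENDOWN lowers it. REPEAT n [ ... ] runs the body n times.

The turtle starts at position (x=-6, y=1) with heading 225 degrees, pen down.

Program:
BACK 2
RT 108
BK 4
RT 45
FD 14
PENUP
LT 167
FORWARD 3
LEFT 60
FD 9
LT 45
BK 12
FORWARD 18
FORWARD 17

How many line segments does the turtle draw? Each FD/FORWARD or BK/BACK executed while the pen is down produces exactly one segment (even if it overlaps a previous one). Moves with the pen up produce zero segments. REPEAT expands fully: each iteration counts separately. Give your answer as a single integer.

Answer: 3

Derivation:
Executing turtle program step by step:
Start: pos=(-6,1), heading=225, pen down
BK 2: (-6,1) -> (-4.586,2.414) [heading=225, draw]
RT 108: heading 225 -> 117
BK 4: (-4.586,2.414) -> (-2.77,-1.15) [heading=117, draw]
RT 45: heading 117 -> 72
FD 14: (-2.77,-1.15) -> (1.556,12.165) [heading=72, draw]
PU: pen up
LT 167: heading 72 -> 239
FD 3: (1.556,12.165) -> (0.011,9.593) [heading=239, move]
LT 60: heading 239 -> 299
FD 9: (0.011,9.593) -> (4.375,1.722) [heading=299, move]
LT 45: heading 299 -> 344
BK 12: (4.375,1.722) -> (-7.161,5.03) [heading=344, move]
FD 18: (-7.161,5.03) -> (10.142,0.068) [heading=344, move]
FD 17: (10.142,0.068) -> (26.484,-4.618) [heading=344, move]
Final: pos=(26.484,-4.618), heading=344, 3 segment(s) drawn
Segments drawn: 3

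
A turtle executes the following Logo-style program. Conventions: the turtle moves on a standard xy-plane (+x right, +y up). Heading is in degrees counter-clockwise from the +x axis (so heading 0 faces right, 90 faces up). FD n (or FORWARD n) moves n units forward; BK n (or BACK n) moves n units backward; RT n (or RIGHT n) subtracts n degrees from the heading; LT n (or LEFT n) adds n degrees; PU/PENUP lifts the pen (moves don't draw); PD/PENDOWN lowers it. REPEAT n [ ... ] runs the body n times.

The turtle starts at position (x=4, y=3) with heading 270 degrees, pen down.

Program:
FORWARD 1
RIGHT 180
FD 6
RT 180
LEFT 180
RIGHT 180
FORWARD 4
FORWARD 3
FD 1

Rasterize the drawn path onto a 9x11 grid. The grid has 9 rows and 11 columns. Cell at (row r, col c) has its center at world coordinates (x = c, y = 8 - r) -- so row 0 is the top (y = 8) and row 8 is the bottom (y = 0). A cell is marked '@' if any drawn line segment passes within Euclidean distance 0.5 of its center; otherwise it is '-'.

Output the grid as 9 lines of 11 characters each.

Segment 0: (4,3) -> (4,2)
Segment 1: (4,2) -> (4,8)
Segment 2: (4,8) -> (4,4)
Segment 3: (4,4) -> (4,1)
Segment 4: (4,1) -> (4,0)

Answer: ----@------
----@------
----@------
----@------
----@------
----@------
----@------
----@------
----@------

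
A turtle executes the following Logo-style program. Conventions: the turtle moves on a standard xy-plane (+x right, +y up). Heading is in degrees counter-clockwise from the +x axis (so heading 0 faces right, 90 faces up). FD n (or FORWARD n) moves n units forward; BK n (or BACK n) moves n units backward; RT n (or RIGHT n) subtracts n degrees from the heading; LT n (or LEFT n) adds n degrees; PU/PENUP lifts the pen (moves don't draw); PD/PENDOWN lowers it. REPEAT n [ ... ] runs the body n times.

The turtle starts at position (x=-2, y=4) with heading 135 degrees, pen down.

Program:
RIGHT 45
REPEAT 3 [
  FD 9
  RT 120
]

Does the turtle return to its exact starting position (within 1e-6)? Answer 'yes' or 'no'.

Answer: yes

Derivation:
Executing turtle program step by step:
Start: pos=(-2,4), heading=135, pen down
RT 45: heading 135 -> 90
REPEAT 3 [
  -- iteration 1/3 --
  FD 9: (-2,4) -> (-2,13) [heading=90, draw]
  RT 120: heading 90 -> 330
  -- iteration 2/3 --
  FD 9: (-2,13) -> (5.794,8.5) [heading=330, draw]
  RT 120: heading 330 -> 210
  -- iteration 3/3 --
  FD 9: (5.794,8.5) -> (-2,4) [heading=210, draw]
  RT 120: heading 210 -> 90
]
Final: pos=(-2,4), heading=90, 3 segment(s) drawn

Start position: (-2, 4)
Final position: (-2, 4)
Distance = 0; < 1e-6 -> CLOSED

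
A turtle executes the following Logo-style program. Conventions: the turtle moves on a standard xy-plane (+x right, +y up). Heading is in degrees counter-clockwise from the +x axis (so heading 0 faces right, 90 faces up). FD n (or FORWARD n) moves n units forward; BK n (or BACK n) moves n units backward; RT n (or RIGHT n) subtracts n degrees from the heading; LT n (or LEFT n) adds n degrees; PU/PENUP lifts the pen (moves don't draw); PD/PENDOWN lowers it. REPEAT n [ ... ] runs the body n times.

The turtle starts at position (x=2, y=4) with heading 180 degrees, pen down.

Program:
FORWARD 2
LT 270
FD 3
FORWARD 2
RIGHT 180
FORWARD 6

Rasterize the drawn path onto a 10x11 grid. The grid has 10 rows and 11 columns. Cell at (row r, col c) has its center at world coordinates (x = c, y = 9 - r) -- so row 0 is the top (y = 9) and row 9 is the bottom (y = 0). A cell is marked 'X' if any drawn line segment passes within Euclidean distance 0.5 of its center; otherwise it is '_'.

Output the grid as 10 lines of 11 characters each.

Answer: X__________
X__________
X__________
X__________
X__________
XXX________
X__________
___________
___________
___________

Derivation:
Segment 0: (2,4) -> (0,4)
Segment 1: (0,4) -> (0,7)
Segment 2: (0,7) -> (0,9)
Segment 3: (0,9) -> (0,3)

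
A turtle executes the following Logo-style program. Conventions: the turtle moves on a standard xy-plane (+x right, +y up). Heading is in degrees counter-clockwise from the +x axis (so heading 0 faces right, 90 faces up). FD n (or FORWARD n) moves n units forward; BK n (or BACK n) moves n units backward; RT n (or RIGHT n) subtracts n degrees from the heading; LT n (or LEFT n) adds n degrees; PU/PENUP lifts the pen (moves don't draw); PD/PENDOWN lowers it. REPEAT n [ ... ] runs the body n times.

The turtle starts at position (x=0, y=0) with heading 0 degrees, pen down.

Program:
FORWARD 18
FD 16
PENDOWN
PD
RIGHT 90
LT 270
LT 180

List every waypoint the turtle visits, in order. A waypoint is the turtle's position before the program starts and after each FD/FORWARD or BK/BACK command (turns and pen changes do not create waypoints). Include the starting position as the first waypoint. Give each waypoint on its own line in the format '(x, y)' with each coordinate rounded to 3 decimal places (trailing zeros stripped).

Executing turtle program step by step:
Start: pos=(0,0), heading=0, pen down
FD 18: (0,0) -> (18,0) [heading=0, draw]
FD 16: (18,0) -> (34,0) [heading=0, draw]
PD: pen down
PD: pen down
RT 90: heading 0 -> 270
LT 270: heading 270 -> 180
LT 180: heading 180 -> 0
Final: pos=(34,0), heading=0, 2 segment(s) drawn
Waypoints (3 total):
(0, 0)
(18, 0)
(34, 0)

Answer: (0, 0)
(18, 0)
(34, 0)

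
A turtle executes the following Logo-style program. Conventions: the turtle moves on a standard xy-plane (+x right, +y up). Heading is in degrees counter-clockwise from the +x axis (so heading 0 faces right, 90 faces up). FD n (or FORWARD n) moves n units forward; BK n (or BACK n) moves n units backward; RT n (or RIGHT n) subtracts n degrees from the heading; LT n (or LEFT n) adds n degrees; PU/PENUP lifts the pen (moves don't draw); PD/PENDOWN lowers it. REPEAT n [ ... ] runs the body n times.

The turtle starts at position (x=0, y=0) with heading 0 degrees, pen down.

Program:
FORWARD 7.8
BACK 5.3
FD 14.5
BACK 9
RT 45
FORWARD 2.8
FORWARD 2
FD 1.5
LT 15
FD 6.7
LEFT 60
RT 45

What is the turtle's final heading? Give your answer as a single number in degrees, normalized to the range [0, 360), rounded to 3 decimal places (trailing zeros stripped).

Executing turtle program step by step:
Start: pos=(0,0), heading=0, pen down
FD 7.8: (0,0) -> (7.8,0) [heading=0, draw]
BK 5.3: (7.8,0) -> (2.5,0) [heading=0, draw]
FD 14.5: (2.5,0) -> (17,0) [heading=0, draw]
BK 9: (17,0) -> (8,0) [heading=0, draw]
RT 45: heading 0 -> 315
FD 2.8: (8,0) -> (9.98,-1.98) [heading=315, draw]
FD 2: (9.98,-1.98) -> (11.394,-3.394) [heading=315, draw]
FD 1.5: (11.394,-3.394) -> (12.455,-4.455) [heading=315, draw]
LT 15: heading 315 -> 330
FD 6.7: (12.455,-4.455) -> (18.257,-7.805) [heading=330, draw]
LT 60: heading 330 -> 30
RT 45: heading 30 -> 345
Final: pos=(18.257,-7.805), heading=345, 8 segment(s) drawn

Answer: 345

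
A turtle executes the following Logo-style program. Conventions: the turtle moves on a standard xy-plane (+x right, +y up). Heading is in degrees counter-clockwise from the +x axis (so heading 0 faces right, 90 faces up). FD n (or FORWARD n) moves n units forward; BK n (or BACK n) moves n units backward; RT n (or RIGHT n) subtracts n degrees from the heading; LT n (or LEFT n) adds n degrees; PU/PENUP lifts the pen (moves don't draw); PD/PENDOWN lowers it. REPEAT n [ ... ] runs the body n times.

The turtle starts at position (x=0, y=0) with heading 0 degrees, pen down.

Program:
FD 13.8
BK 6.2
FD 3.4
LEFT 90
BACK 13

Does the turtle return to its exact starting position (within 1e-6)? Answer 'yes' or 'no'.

Executing turtle program step by step:
Start: pos=(0,0), heading=0, pen down
FD 13.8: (0,0) -> (13.8,0) [heading=0, draw]
BK 6.2: (13.8,0) -> (7.6,0) [heading=0, draw]
FD 3.4: (7.6,0) -> (11,0) [heading=0, draw]
LT 90: heading 0 -> 90
BK 13: (11,0) -> (11,-13) [heading=90, draw]
Final: pos=(11,-13), heading=90, 4 segment(s) drawn

Start position: (0, 0)
Final position: (11, -13)
Distance = 17.029; >= 1e-6 -> NOT closed

Answer: no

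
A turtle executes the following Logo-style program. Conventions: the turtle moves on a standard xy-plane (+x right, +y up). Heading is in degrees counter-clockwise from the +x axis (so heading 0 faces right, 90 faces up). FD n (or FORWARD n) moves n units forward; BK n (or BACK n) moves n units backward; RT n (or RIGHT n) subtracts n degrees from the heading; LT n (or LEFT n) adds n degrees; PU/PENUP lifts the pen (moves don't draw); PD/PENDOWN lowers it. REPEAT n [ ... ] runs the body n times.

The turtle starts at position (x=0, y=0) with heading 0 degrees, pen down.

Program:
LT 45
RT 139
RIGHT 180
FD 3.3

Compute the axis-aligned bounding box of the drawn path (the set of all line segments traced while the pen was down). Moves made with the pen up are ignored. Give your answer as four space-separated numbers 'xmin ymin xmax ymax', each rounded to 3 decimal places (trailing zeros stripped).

Executing turtle program step by step:
Start: pos=(0,0), heading=0, pen down
LT 45: heading 0 -> 45
RT 139: heading 45 -> 266
RT 180: heading 266 -> 86
FD 3.3: (0,0) -> (0.23,3.292) [heading=86, draw]
Final: pos=(0.23,3.292), heading=86, 1 segment(s) drawn

Segment endpoints: x in {0, 0.23}, y in {0, 3.292}
xmin=0, ymin=0, xmax=0.23, ymax=3.292

Answer: 0 0 0.23 3.292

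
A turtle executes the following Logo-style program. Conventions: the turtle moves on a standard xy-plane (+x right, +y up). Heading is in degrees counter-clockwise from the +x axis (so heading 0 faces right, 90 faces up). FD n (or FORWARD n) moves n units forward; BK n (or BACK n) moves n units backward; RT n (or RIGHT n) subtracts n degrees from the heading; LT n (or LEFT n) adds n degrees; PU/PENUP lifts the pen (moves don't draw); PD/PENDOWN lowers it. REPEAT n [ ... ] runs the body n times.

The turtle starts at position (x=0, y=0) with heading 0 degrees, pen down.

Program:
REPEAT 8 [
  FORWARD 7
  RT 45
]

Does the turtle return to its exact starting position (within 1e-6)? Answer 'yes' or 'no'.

Executing turtle program step by step:
Start: pos=(0,0), heading=0, pen down
REPEAT 8 [
  -- iteration 1/8 --
  FD 7: (0,0) -> (7,0) [heading=0, draw]
  RT 45: heading 0 -> 315
  -- iteration 2/8 --
  FD 7: (7,0) -> (11.95,-4.95) [heading=315, draw]
  RT 45: heading 315 -> 270
  -- iteration 3/8 --
  FD 7: (11.95,-4.95) -> (11.95,-11.95) [heading=270, draw]
  RT 45: heading 270 -> 225
  -- iteration 4/8 --
  FD 7: (11.95,-11.95) -> (7,-16.899) [heading=225, draw]
  RT 45: heading 225 -> 180
  -- iteration 5/8 --
  FD 7: (7,-16.899) -> (0,-16.899) [heading=180, draw]
  RT 45: heading 180 -> 135
  -- iteration 6/8 --
  FD 7: (0,-16.899) -> (-4.95,-11.95) [heading=135, draw]
  RT 45: heading 135 -> 90
  -- iteration 7/8 --
  FD 7: (-4.95,-11.95) -> (-4.95,-4.95) [heading=90, draw]
  RT 45: heading 90 -> 45
  -- iteration 8/8 --
  FD 7: (-4.95,-4.95) -> (0,0) [heading=45, draw]
  RT 45: heading 45 -> 0
]
Final: pos=(0,0), heading=0, 8 segment(s) drawn

Start position: (0, 0)
Final position: (0, 0)
Distance = 0; < 1e-6 -> CLOSED

Answer: yes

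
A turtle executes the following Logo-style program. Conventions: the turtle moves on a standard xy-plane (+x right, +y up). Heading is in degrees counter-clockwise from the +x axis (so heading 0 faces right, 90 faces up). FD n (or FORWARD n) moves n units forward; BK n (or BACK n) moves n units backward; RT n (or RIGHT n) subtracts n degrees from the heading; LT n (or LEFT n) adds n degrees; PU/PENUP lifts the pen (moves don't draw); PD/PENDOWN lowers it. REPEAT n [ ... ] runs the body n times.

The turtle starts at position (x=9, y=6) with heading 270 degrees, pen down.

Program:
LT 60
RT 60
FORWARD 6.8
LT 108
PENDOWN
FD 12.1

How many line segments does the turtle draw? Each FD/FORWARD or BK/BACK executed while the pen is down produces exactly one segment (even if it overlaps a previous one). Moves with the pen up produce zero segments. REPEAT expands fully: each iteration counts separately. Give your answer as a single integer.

Executing turtle program step by step:
Start: pos=(9,6), heading=270, pen down
LT 60: heading 270 -> 330
RT 60: heading 330 -> 270
FD 6.8: (9,6) -> (9,-0.8) [heading=270, draw]
LT 108: heading 270 -> 18
PD: pen down
FD 12.1: (9,-0.8) -> (20.508,2.939) [heading=18, draw]
Final: pos=(20.508,2.939), heading=18, 2 segment(s) drawn
Segments drawn: 2

Answer: 2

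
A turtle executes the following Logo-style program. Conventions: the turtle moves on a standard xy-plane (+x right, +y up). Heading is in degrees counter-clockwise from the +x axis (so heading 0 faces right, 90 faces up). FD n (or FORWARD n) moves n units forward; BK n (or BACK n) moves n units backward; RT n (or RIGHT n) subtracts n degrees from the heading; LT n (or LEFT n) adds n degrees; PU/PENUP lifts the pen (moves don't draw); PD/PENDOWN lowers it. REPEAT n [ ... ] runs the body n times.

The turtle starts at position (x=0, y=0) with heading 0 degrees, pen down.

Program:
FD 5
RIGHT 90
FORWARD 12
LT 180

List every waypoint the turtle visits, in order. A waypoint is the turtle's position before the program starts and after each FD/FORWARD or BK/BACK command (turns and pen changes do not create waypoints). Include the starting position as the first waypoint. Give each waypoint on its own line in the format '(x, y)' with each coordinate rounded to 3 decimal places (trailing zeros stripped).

Executing turtle program step by step:
Start: pos=(0,0), heading=0, pen down
FD 5: (0,0) -> (5,0) [heading=0, draw]
RT 90: heading 0 -> 270
FD 12: (5,0) -> (5,-12) [heading=270, draw]
LT 180: heading 270 -> 90
Final: pos=(5,-12), heading=90, 2 segment(s) drawn
Waypoints (3 total):
(0, 0)
(5, 0)
(5, -12)

Answer: (0, 0)
(5, 0)
(5, -12)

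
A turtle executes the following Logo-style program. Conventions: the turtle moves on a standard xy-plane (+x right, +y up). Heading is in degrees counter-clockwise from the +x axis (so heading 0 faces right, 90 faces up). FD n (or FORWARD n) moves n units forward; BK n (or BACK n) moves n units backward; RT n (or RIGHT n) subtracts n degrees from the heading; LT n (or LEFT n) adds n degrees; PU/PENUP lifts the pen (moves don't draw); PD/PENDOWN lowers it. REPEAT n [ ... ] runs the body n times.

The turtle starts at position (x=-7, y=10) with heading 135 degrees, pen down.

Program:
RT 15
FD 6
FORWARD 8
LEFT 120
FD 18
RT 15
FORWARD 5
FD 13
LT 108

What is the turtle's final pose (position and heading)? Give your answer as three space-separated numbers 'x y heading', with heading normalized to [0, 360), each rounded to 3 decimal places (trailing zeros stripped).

Executing turtle program step by step:
Start: pos=(-7,10), heading=135, pen down
RT 15: heading 135 -> 120
FD 6: (-7,10) -> (-10,15.196) [heading=120, draw]
FD 8: (-10,15.196) -> (-14,22.124) [heading=120, draw]
LT 120: heading 120 -> 240
FD 18: (-14,22.124) -> (-23,6.536) [heading=240, draw]
RT 15: heading 240 -> 225
FD 5: (-23,6.536) -> (-26.536,3) [heading=225, draw]
FD 13: (-26.536,3) -> (-35.728,-6.192) [heading=225, draw]
LT 108: heading 225 -> 333
Final: pos=(-35.728,-6.192), heading=333, 5 segment(s) drawn

Answer: -35.728 -6.192 333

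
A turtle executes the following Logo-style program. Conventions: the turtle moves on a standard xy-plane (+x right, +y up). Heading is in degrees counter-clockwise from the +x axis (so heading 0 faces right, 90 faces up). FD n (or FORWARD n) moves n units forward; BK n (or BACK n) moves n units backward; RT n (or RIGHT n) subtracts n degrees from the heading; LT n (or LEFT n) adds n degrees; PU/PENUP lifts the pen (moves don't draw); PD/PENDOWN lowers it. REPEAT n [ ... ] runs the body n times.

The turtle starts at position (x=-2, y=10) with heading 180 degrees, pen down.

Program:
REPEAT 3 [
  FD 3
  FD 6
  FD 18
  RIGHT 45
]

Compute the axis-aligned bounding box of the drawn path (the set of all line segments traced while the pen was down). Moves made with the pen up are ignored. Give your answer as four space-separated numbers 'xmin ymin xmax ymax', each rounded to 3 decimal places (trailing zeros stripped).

Executing turtle program step by step:
Start: pos=(-2,10), heading=180, pen down
REPEAT 3 [
  -- iteration 1/3 --
  FD 3: (-2,10) -> (-5,10) [heading=180, draw]
  FD 6: (-5,10) -> (-11,10) [heading=180, draw]
  FD 18: (-11,10) -> (-29,10) [heading=180, draw]
  RT 45: heading 180 -> 135
  -- iteration 2/3 --
  FD 3: (-29,10) -> (-31.121,12.121) [heading=135, draw]
  FD 6: (-31.121,12.121) -> (-35.364,16.364) [heading=135, draw]
  FD 18: (-35.364,16.364) -> (-48.092,29.092) [heading=135, draw]
  RT 45: heading 135 -> 90
  -- iteration 3/3 --
  FD 3: (-48.092,29.092) -> (-48.092,32.092) [heading=90, draw]
  FD 6: (-48.092,32.092) -> (-48.092,38.092) [heading=90, draw]
  FD 18: (-48.092,38.092) -> (-48.092,56.092) [heading=90, draw]
  RT 45: heading 90 -> 45
]
Final: pos=(-48.092,56.092), heading=45, 9 segment(s) drawn

Segment endpoints: x in {-48.092, -35.364, -31.121, -29, -11, -5, -2}, y in {10, 10, 12.121, 16.364, 29.092, 32.092, 38.092, 56.092}
xmin=-48.092, ymin=10, xmax=-2, ymax=56.092

Answer: -48.092 10 -2 56.092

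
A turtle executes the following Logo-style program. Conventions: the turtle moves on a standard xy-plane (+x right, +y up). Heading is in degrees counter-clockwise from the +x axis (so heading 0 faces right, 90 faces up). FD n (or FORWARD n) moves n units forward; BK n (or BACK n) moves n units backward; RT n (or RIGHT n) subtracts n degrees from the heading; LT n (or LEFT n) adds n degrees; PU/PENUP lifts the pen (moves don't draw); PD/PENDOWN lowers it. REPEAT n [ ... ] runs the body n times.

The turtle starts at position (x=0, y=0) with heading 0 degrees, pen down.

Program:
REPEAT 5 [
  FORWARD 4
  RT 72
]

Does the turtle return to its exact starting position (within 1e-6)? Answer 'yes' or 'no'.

Executing turtle program step by step:
Start: pos=(0,0), heading=0, pen down
REPEAT 5 [
  -- iteration 1/5 --
  FD 4: (0,0) -> (4,0) [heading=0, draw]
  RT 72: heading 0 -> 288
  -- iteration 2/5 --
  FD 4: (4,0) -> (5.236,-3.804) [heading=288, draw]
  RT 72: heading 288 -> 216
  -- iteration 3/5 --
  FD 4: (5.236,-3.804) -> (2,-6.155) [heading=216, draw]
  RT 72: heading 216 -> 144
  -- iteration 4/5 --
  FD 4: (2,-6.155) -> (-1.236,-3.804) [heading=144, draw]
  RT 72: heading 144 -> 72
  -- iteration 5/5 --
  FD 4: (-1.236,-3.804) -> (0,0) [heading=72, draw]
  RT 72: heading 72 -> 0
]
Final: pos=(0,0), heading=0, 5 segment(s) drawn

Start position: (0, 0)
Final position: (0, 0)
Distance = 0; < 1e-6 -> CLOSED

Answer: yes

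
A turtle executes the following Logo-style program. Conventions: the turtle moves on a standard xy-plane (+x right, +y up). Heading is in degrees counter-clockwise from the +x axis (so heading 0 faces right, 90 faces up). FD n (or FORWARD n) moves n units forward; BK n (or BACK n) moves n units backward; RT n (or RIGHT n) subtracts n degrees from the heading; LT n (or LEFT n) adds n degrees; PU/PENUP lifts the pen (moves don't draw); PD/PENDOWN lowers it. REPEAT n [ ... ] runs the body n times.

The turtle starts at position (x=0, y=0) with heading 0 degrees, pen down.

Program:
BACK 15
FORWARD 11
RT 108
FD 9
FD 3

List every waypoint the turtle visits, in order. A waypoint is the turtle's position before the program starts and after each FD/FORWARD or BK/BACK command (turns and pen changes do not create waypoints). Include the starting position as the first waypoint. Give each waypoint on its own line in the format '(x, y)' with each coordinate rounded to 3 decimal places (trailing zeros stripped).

Answer: (0, 0)
(-15, 0)
(-4, 0)
(-6.781, -8.56)
(-7.708, -11.413)

Derivation:
Executing turtle program step by step:
Start: pos=(0,0), heading=0, pen down
BK 15: (0,0) -> (-15,0) [heading=0, draw]
FD 11: (-15,0) -> (-4,0) [heading=0, draw]
RT 108: heading 0 -> 252
FD 9: (-4,0) -> (-6.781,-8.56) [heading=252, draw]
FD 3: (-6.781,-8.56) -> (-7.708,-11.413) [heading=252, draw]
Final: pos=(-7.708,-11.413), heading=252, 4 segment(s) drawn
Waypoints (5 total):
(0, 0)
(-15, 0)
(-4, 0)
(-6.781, -8.56)
(-7.708, -11.413)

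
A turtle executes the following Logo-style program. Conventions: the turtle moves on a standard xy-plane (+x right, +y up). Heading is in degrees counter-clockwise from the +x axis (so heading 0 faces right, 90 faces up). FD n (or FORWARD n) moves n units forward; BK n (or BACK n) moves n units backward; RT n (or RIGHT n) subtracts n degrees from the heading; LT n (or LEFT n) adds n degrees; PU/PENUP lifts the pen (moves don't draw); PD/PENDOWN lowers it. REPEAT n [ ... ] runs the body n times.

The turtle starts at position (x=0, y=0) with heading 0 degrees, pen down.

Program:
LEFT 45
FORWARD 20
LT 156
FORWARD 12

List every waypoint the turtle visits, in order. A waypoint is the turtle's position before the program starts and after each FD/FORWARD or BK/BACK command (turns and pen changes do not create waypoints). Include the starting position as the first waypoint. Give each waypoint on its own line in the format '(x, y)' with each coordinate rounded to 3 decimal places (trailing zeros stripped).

Answer: (0, 0)
(14.142, 14.142)
(2.939, 9.842)

Derivation:
Executing turtle program step by step:
Start: pos=(0,0), heading=0, pen down
LT 45: heading 0 -> 45
FD 20: (0,0) -> (14.142,14.142) [heading=45, draw]
LT 156: heading 45 -> 201
FD 12: (14.142,14.142) -> (2.939,9.842) [heading=201, draw]
Final: pos=(2.939,9.842), heading=201, 2 segment(s) drawn
Waypoints (3 total):
(0, 0)
(14.142, 14.142)
(2.939, 9.842)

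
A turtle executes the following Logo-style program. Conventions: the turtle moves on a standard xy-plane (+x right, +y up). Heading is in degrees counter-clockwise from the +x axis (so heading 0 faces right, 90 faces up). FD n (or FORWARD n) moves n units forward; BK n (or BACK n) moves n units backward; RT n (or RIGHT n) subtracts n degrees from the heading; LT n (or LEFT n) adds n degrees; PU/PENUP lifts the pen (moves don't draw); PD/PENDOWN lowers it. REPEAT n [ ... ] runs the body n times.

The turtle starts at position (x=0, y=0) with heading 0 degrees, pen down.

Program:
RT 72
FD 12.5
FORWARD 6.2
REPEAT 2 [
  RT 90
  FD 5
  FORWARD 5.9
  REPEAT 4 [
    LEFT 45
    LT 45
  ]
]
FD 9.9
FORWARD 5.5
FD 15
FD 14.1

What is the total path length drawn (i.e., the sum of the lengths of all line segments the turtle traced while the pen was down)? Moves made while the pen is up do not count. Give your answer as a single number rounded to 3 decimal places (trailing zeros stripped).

Executing turtle program step by step:
Start: pos=(0,0), heading=0, pen down
RT 72: heading 0 -> 288
FD 12.5: (0,0) -> (3.863,-11.888) [heading=288, draw]
FD 6.2: (3.863,-11.888) -> (5.779,-17.785) [heading=288, draw]
REPEAT 2 [
  -- iteration 1/2 --
  RT 90: heading 288 -> 198
  FD 5: (5.779,-17.785) -> (1.023,-19.33) [heading=198, draw]
  FD 5.9: (1.023,-19.33) -> (-4.588,-21.153) [heading=198, draw]
  REPEAT 4 [
    -- iteration 1/4 --
    LT 45: heading 198 -> 243
    LT 45: heading 243 -> 288
    -- iteration 2/4 --
    LT 45: heading 288 -> 333
    LT 45: heading 333 -> 18
    -- iteration 3/4 --
    LT 45: heading 18 -> 63
    LT 45: heading 63 -> 108
    -- iteration 4/4 --
    LT 45: heading 108 -> 153
    LT 45: heading 153 -> 198
  ]
  -- iteration 2/2 --
  RT 90: heading 198 -> 108
  FD 5: (-4.588,-21.153) -> (-6.133,-16.398) [heading=108, draw]
  FD 5.9: (-6.133,-16.398) -> (-7.956,-10.787) [heading=108, draw]
  REPEAT 4 [
    -- iteration 1/4 --
    LT 45: heading 108 -> 153
    LT 45: heading 153 -> 198
    -- iteration 2/4 --
    LT 45: heading 198 -> 243
    LT 45: heading 243 -> 288
    -- iteration 3/4 --
    LT 45: heading 288 -> 333
    LT 45: heading 333 -> 18
    -- iteration 4/4 --
    LT 45: heading 18 -> 63
    LT 45: heading 63 -> 108
  ]
]
FD 9.9: (-7.956,-10.787) -> (-11.015,-1.371) [heading=108, draw]
FD 5.5: (-11.015,-1.371) -> (-12.715,3.86) [heading=108, draw]
FD 15: (-12.715,3.86) -> (-17.35,18.126) [heading=108, draw]
FD 14.1: (-17.35,18.126) -> (-21.707,31.535) [heading=108, draw]
Final: pos=(-21.707,31.535), heading=108, 10 segment(s) drawn

Segment lengths:
  seg 1: (0,0) -> (3.863,-11.888), length = 12.5
  seg 2: (3.863,-11.888) -> (5.779,-17.785), length = 6.2
  seg 3: (5.779,-17.785) -> (1.023,-19.33), length = 5
  seg 4: (1.023,-19.33) -> (-4.588,-21.153), length = 5.9
  seg 5: (-4.588,-21.153) -> (-6.133,-16.398), length = 5
  seg 6: (-6.133,-16.398) -> (-7.956,-10.787), length = 5.9
  seg 7: (-7.956,-10.787) -> (-11.015,-1.371), length = 9.9
  seg 8: (-11.015,-1.371) -> (-12.715,3.86), length = 5.5
  seg 9: (-12.715,3.86) -> (-17.35,18.126), length = 15
  seg 10: (-17.35,18.126) -> (-21.707,31.535), length = 14.1
Total = 85

Answer: 85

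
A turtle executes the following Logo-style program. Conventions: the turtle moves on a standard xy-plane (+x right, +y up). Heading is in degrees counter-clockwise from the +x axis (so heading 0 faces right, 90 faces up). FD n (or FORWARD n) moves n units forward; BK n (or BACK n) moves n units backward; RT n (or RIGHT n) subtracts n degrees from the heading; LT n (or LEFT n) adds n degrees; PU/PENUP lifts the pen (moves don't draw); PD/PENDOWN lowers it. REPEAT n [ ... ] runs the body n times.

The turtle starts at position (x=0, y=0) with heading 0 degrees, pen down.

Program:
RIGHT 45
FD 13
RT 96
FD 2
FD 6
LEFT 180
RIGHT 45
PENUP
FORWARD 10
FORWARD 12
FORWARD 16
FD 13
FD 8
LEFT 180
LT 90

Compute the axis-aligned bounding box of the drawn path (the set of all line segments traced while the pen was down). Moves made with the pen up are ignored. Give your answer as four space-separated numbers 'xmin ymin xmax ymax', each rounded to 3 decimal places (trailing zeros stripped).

Answer: 0 -14.227 9.192 0

Derivation:
Executing turtle program step by step:
Start: pos=(0,0), heading=0, pen down
RT 45: heading 0 -> 315
FD 13: (0,0) -> (9.192,-9.192) [heading=315, draw]
RT 96: heading 315 -> 219
FD 2: (9.192,-9.192) -> (7.638,-10.451) [heading=219, draw]
FD 6: (7.638,-10.451) -> (2.975,-14.227) [heading=219, draw]
LT 180: heading 219 -> 39
RT 45: heading 39 -> 354
PU: pen up
FD 10: (2.975,-14.227) -> (12.92,-15.272) [heading=354, move]
FD 12: (12.92,-15.272) -> (24.855,-16.527) [heading=354, move]
FD 16: (24.855,-16.527) -> (40.767,-18.199) [heading=354, move]
FD 13: (40.767,-18.199) -> (53.696,-19.558) [heading=354, move]
FD 8: (53.696,-19.558) -> (61.652,-20.394) [heading=354, move]
LT 180: heading 354 -> 174
LT 90: heading 174 -> 264
Final: pos=(61.652,-20.394), heading=264, 3 segment(s) drawn

Segment endpoints: x in {0, 2.975, 7.638, 9.192}, y in {-14.227, -10.451, -9.192, 0}
xmin=0, ymin=-14.227, xmax=9.192, ymax=0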